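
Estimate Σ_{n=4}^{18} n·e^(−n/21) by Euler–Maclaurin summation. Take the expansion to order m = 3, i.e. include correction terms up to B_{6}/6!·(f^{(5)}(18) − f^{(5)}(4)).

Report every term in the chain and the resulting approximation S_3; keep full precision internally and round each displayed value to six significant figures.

∫_4^18 x·e^(−x/21) dx evaluates to 86.3855.
Endpoint term: (f(4) + f(18))/2 = (3.30626 + 7.63871)/2 = 5.47249.
So far: 91.8580.
Correction k=1: B_{2}/2! · (f^{(1)}(18) − f^{(1)}(4)) = 1/12 · (0.0606247 − 0.669124) = -0.0507083.
After k=1: 91.8073.
Correction k=2: B_{4}/4! · (f^{(3)}(18) − f^{(3)}(4)) = −1/720 · (0.00206206 − 0.00526588) = 4.44975e-06.
After k=2: 91.8073.
Correction k=3: B_{6}/6! · (f^{(5)}(18) − f^{(5)}(4)) = 1/30240 · (9.04004e-06 − 2.04410e-05) = -3.77016e-10.

S_3 ≈ 91.8073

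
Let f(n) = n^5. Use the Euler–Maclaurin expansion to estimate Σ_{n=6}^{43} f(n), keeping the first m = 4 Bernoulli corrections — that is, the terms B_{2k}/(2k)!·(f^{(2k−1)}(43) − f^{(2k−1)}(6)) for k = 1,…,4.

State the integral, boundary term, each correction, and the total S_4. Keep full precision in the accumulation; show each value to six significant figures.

Integral: ∫_6^43 x^5 dx = 1.05355e+09.
½[f(6) + f(43)] = ½[7776.00 + 1.47008e+08] = 7.35081e+07.
So far: 1.12706e+09.
Correction k=1: B_{2}/2! · (f^{(1)}(43) − f^{(1)}(6)) = 1/12 · (1.70940e+07 − 6480.00) = 1.42396e+06.
After k=1: 1.12848e+09.
Correction k=2: B_{4}/4! · (f^{(3)}(43) − f^{(3)}(6)) = −1/720 · (110940 − 2160.00) = -151.083.
After k=2: 1.12848e+09.
Correction k=3: B_{6}/6! · (f^{(5)}(43) − f^{(5)}(6)) = 1/30240 · (120.000 − 120.000) = 0.00000.
After k=3: 1.12848e+09.
Correction k=4: B_{8}/8! · (f^{(7)}(43) − f^{(7)}(6)) = −1/1209600 · (0.00000 − 0.00000) = 0.00000.

S_4 ≈ 1.12848e+09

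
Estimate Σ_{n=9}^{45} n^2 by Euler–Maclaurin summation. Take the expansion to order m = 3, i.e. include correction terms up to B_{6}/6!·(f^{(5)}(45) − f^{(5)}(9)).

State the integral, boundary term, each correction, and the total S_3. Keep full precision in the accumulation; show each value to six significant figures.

The integral term ∫_9^45 x^2 dx = 30132.0.
Endpoint term: (f(9) + f(45))/2 = (81.0000 + 2025.00)/2 = 1053.00.
Running total after boundary: 31185.0.
Correction k=1: B_{2}/2! · (f^{(1)}(45) − f^{(1)}(9)) = 1/12 · (90.0000 − 18.0000) = 6.00000.
Running total after k=1: 31191.0.
Correction k=2: B_{4}/4! · (f^{(3)}(45) − f^{(3)}(9)) = −1/720 · (0.00000 − 0.00000) = 0.00000.
Running total after k=2: 31191.0.
Correction k=3: B_{6}/6! · (f^{(5)}(45) − f^{(5)}(9)) = 1/30240 · (0.00000 − 0.00000) = 0.00000.

S_3 ≈ 31191.0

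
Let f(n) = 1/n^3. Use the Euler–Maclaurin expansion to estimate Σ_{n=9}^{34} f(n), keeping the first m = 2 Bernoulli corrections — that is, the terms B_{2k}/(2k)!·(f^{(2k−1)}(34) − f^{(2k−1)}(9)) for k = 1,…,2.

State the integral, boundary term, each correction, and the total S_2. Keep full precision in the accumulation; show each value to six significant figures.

S_2 ≈ 0.00647667

∫_9^34 1/x^3 dx evaluates to 0.00574031.
Endpoint term: (f(9) + f(34))/2 = (0.00137174 + 2.54427e-05)/2 = 0.000698592.
Running total after boundary: 0.00643891.
Correction k=1: B_{2}/2! · (f^{(1)}(34) − f^{(1)}(9)) = 1/12 · (-2.24494e-06 − (-0.000457247)) = 3.79169e-05.
Partial sum through k=1: 0.00647682.
Correction k=2: B_{4}/4! · (f^{(3)}(34) − f^{(3)}(9)) = −1/720 · (-3.88399e-08 − (-0.000112901)) = -1.56752e-07.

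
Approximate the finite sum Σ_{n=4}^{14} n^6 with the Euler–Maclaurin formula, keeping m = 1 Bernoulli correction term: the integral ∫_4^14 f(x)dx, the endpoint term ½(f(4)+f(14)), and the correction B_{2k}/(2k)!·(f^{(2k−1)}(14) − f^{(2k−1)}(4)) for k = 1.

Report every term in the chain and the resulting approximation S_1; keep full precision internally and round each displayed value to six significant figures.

Integral: ∫_4^14 x^6 dx = 1.50567e+07.
Boundary: ½(f(4) + f(14)) = ½(4096.00 + 7.52954e+06) = 3.76682e+06.
So far: 1.88235e+07.
Correction k=1: B_{2}/2! · (f^{(1)}(14) − f^{(1)}(4)) = 1/12 · (3.22694e+06 − 6144.00) = 268400.

S_1 ≈ 1.90919e+07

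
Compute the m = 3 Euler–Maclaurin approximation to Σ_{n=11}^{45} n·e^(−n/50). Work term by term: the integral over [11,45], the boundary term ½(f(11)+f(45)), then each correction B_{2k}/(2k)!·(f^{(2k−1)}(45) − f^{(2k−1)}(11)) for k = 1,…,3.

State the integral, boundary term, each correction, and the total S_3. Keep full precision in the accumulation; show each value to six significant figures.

S_3 ≈ 529.989

∫_11^45 x·e^(−x/50) dx evaluates to 516.476.
Boundary: ½(f(11) + f(45)) = ½(8.82771 + 18.2956) = 13.5617.
Running total after boundary: 530.038.
Correction k=1: B_{2}/2! · (f^{(1)}(45) − f^{(1)}(11)) = 1/12 · (0.0406570 − 0.625965) = -0.0487756.
After k=1: 529.989.
Correction k=2: B_{4}/4! · (f^{(3)}(45) − f^{(3)}(11)) = −1/720 · (0.000341519 − 0.000892401) = 7.65114e-07.
After k=2: 529.989.
Correction k=3: B_{6}/6! · (f^{(5)}(45) − f^{(5)}(11)) = 1/30240 · (2.66710e-07 − 6.13766e-07) = -1.14767e-11.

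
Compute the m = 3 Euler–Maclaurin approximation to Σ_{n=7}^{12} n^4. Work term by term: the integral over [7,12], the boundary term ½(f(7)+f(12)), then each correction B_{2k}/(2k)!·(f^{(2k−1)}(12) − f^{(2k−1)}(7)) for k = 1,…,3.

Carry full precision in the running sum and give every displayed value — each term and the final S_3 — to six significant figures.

The integral term ∫_7^12 x^4 dx = 46405.0.
Boundary: ½(f(7) + f(12)) = ½(2401.00 + 20736.0) = 11568.5.
So far: 57973.5.
Order-1 term: 1/12 · (6912.00 − 1372.00) = 461.667.
Partial sum through k=1: 58435.2.
Order-2 term: −1/720 · (288.000 − 168.000) = -0.166667.
Partial sum through k=2: 58435.0.
Order-3 term: 1/30240 · (0.00000 − 0.00000) = 0.00000.

S_3 ≈ 58435.0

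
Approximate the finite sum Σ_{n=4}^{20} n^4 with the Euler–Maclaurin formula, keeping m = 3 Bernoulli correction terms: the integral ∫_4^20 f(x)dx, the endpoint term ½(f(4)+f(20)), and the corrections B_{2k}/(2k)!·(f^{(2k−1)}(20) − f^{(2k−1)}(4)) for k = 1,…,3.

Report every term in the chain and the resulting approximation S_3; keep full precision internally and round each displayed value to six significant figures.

Integral: ∫_4^20 x^4 dx = 639795.
Endpoint term: (f(4) + f(20))/2 = (256.000 + 160000)/2 = 80128.0.
So far: 719923.
Correction k=1: B_{2}/2! · (f^{(1)}(20) − f^{(1)}(4)) = 1/12 · (32000.0 − 256.000) = 2645.33.
After k=1: 722569.
Correction k=2: B_{4}/4! · (f^{(3)}(20) − f^{(3)}(4)) = −1/720 · (480.000 − 96.0000) = -0.533333.
After k=2: 722568.
Correction k=3: B_{6}/6! · (f^{(5)}(20) − f^{(5)}(4)) = 1/30240 · (0.00000 − 0.00000) = 0.00000.

S_3 ≈ 722568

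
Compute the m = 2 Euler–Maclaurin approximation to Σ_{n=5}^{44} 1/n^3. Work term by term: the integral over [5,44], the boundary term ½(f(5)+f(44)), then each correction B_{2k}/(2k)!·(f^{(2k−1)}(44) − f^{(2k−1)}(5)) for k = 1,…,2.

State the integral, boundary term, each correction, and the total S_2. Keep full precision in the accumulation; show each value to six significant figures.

S_2 ≈ 0.0241422

Integral: ∫_5^44 1/x^3 dx = 0.0197417.
½[f(5) + f(44)] = ½[0.00800000 + 1.17393e-05] = 0.00400587.
Integral + boundary = 0.0237476.
k=1: B_{2}/(2)! × [f^{(1)}(44) − f^{(1)}(5)] = 1/12 × (-8.00406e-07 − (-0.00480000)) = 0.000399933.
Running total after k=1: 0.0241475.
k=2: B_{4}/(4)! × [f^{(3)}(44) − f^{(3)}(5)] = −1/720 × (-8.26866e-09 − (-0.00384000)) = -5.33332e-06.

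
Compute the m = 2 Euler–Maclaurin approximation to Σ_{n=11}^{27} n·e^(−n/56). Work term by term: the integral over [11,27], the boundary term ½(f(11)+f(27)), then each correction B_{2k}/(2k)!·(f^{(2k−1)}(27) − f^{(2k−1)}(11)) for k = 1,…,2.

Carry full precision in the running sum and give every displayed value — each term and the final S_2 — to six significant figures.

The integral term ∫_11^27 x·e^(−x/56) dx = 212.920.
Boundary: ½(f(11) + f(27)) = ½(9.03826 + 16.6714) = 12.8548.
Running total after boundary: 225.774.
Correction k=1: B_{2}/2! · (f^{(1)}(27) − f^{(1)}(11)) = 1/12 · (0.319755 − 0.660263) = -0.0283756.
Running total after k=1: 225.746.
Correction k=2: B_{4}/4! · (f^{(3)}(27) − f^{(3)}(11)) = −1/720 · (0.000495750 − 0.000734561) = 3.31681e-07.

S_2 ≈ 225.746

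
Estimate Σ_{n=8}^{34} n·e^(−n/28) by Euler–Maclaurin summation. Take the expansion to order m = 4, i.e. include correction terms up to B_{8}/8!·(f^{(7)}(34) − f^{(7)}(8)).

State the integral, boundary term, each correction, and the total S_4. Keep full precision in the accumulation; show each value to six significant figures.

The integral term ∫_8^34 x·e^(−x/28) dx = 242.032.
Endpoint term: (f(8) + f(34))/2 = (6.01182 + 10.0953)/2 = 8.05358.
Integral + boundary = 250.086.
k=1: B_{2}/(2)! × [f^{(1)}(34) − f^{(1)}(8)] = 1/12 × (-0.0636261 − 0.536769) = -0.0500330.
Partial sum through k=1: 250.036.
k=2: B_{4}/(4)! × [f^{(3)}(34) − f^{(3)}(8)] = −1/720 × (0.000676298 − 0.00260169) = 2.67415e-06.
Partial sum through k=2: 250.036.
k=3: B_{6}/(6)! × [f^{(5)}(34) − f^{(5)}(8)] = 1/30240 × (1.82877e-06 − 5.76368e-06) = -1.30123e-10.
Partial sum through k=3: 250.036.
k=4: B_{8}/(8)! × [f^{(7)}(34) − f^{(7)}(8)] = −1/1209600 × (3.56493e-09 − 1.04705e-08) = 5.70897e-15.

S_4 ≈ 250.036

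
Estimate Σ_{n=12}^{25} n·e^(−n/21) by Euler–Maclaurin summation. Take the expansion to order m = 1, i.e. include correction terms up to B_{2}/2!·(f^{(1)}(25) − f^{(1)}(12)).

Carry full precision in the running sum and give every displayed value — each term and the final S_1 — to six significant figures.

S_1 ≈ 104.776

Integral: ∫_12^25 x·e^(−x/21) dx = 97.6118.
Boundary: ½(f(12) + f(25)) = ½(6.77662 + 7.60191) = 7.18926.
Running total after boundary: 104.801.
k=1: B_{2}/(2)! × [f^{(1)}(25) − f^{(1)}(12)] = 1/12 × (-0.0579193 − 0.242022) = -0.0249951.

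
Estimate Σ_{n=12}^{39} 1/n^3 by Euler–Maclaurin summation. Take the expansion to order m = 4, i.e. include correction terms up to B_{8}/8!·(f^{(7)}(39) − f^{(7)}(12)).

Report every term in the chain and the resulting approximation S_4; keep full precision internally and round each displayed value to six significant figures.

Integral: ∫_12^39 1/x^3 dx = 0.00314349.
Endpoint term: (f(12) + f(39))/2 = (0.000578704 + 1.68580e-05)/2 = 0.000297781.
So far: 0.00344127.
Order-1 term: 1/12 · (-1.29677e-06 − (-0.000144676)) = 1.19483e-05.
Partial sum through k=1: 0.00345322.
Order-2 term: −1/720 · (-1.70515e-08 − (-2.00939e-05)) = -2.78845e-08.
Partial sum through k=2: 0.00345319.
Order-3 term: 1/30240 · (-4.70851e-10 − (-5.86071e-06)) = 1.93791e-10.
Partial sum through k=3: 0.00345319.
Order-4 term: −1/1209600 · (-2.22888e-11 − (-2.93036e-06)) = -2.42257e-12.

S_4 ≈ 0.00345319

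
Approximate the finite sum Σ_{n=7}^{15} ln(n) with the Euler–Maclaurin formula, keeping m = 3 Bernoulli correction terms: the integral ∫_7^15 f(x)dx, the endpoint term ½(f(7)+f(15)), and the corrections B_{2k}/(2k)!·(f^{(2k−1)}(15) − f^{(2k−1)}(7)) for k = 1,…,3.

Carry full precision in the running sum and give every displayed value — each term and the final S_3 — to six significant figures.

∫_7^15 ln(x) dx evaluates to 18.9994.
½[f(7) + f(15)] = ½[1.94591 + 2.70805] = 2.32698.
So far: 21.3264.
Correction k=1: B_{2}/2! · (f^{(1)}(15) − f^{(1)}(7)) = 1/12 · (0.0666667 − 0.142857) = -0.00634921.
Running total after k=1: 21.3200.
Correction k=2: B_{4}/4! · (f^{(3)}(15) − f^{(3)}(7)) = −1/720 · (0.000592593 − 0.00583090) = 7.27543e-06.
Running total after k=2: 21.3200.
Correction k=3: B_{6}/6! · (f^{(5)}(15) − f^{(5)}(7)) = 1/30240 · (3.16049e-05 − 0.00142798) = -4.61763e-08.

S_3 ≈ 21.3200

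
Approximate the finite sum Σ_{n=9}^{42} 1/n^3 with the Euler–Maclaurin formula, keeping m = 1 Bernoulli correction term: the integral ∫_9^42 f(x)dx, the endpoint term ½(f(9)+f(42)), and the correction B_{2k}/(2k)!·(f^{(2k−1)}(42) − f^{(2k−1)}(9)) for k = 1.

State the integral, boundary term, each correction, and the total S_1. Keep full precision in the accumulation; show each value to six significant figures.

The integral term ∫_9^42 1/x^3 dx = 0.00588939.
½[f(9) + f(42)] = ½[0.00137174 + 1.34975e-05] = 0.000692620.
Running total after boundary: 0.00658201.
k=1: B_{2}/(2)! × [f^{(1)}(42) − f^{(1)}(9)] = 1/12 × (-9.64104e-07 − (-0.000457247)) = 3.80236e-05.

S_1 ≈ 0.00662004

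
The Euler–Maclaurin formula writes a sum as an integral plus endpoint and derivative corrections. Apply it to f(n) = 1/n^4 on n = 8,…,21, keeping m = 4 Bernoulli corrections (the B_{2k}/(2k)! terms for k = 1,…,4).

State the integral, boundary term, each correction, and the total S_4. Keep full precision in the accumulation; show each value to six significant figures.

∫_8^21 1/x^4 dx evaluates to 0.000615048.
Boundary: ½(f(8) + f(21)) = ½(0.000244141 + 5.14189e-06) = 0.000124641.
Integral + boundary = 0.000739690.
Order-1 term: 1/12 · (-9.79408e-07 − (-0.000122070)) = 1.00909e-05.
After k=1: 0.000749781.
Order-2 term: −1/720 · (-6.66264e-08 − (-5.72205e-05)) = -7.93803e-08.
After k=2: 0.000749701.
Order-3 term: 1/30240 · (-8.46049e-09 − (-5.00679e-05)) = 1.65540e-09.
After k=3: 0.000749703.
Order-4 term: −1/1209600 · (-1.72663e-09 − (-7.04080e-05)) = -5.82062e-11.

S_4 ≈ 0.000749703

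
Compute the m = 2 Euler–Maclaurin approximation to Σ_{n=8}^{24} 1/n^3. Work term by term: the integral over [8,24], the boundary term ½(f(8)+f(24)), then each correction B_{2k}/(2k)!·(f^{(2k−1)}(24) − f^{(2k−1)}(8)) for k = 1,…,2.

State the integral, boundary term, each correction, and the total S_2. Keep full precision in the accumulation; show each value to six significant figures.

S_2 ≈ 0.00801714

The integral term ∫_8^24 1/x^3 dx = 0.00694444.
Endpoint term: (f(8) + f(24))/2 = (0.00195312 + 7.23380e-05)/2 = 0.00101273.
So far: 0.00795718.
Correction k=1: B_{2}/2! · (f^{(1)}(24) − f^{(1)}(8)) = 1/12 · (-9.04225e-06 − (-0.000732422)) = 6.02816e-05.
Running total after k=1: 0.00801746.
Correction k=2: B_{4}/4! · (f^{(3)}(24) − f^{(3)}(8)) = −1/720 · (-3.13967e-07 − (-0.000228882)) = -3.17455e-07.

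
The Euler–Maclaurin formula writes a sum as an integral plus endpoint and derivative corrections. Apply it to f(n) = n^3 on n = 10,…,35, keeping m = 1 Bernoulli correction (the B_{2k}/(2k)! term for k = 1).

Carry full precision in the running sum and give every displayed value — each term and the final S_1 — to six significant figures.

The integral term ∫_10^35 x^3 dx = 372656.
Boundary: ½(f(10) + f(35)) = ½(1000.00 + 42875.0) = 21937.5.
Running total after boundary: 394594.
Order-1 term: 1/12 · (3675.00 − 300.000) = 281.250.

S_1 ≈ 394875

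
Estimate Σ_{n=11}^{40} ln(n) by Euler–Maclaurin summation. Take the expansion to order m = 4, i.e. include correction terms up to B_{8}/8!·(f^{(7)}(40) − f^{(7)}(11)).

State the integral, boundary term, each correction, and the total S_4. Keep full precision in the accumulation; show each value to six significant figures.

S_4 ≈ 95.2162

Integral: ∫_11^40 ln(x) dx = 92.1783.
Boundary: ½(f(11) + f(40)) = ½(2.39790 + 3.68888) = 3.04339.
Integral + boundary = 95.2217.
Order-1 term: 1/12 · (0.0250000 − 0.0909091) = -0.00549242.
Partial sum through k=1: 95.2162.
Order-2 term: −1/720 · (3.12500e-05 − 0.00150263) = 2.04358e-06.
Partial sum through k=2: 95.2162.
Order-3 term: 1/30240 · (2.34375e-07 − 0.000149021) = -4.92020e-09.
Partial sum through k=3: 95.2162.
Order-4 term: −1/1209600 · (4.39453e-09 − 3.69474e-05) = 3.05415e-11.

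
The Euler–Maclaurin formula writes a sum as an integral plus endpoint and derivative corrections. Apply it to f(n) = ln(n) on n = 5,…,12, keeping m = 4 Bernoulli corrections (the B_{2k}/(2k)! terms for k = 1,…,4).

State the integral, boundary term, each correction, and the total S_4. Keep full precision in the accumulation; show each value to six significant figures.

The integral term ∫_5^12 ln(x) dx = 14.7717.
Boundary: ½(f(5) + f(12)) = ½(1.60944 + 2.48491) = 2.04717.
So far: 16.8189.
Order-1 term: 1/12 · (0.0833333 − 0.200000) = -0.00972222.
Partial sum through k=1: 16.8091.
Order-2 term: −1/720 · (0.00115741 − 0.0160000) = 2.06147e-05.
Partial sum through k=2: 16.8092.
Order-3 term: 1/30240 · (9.64506e-05 − 0.00768000) = -2.50779e-07.
Partial sum through k=3: 16.8092.
Order-4 term: −1/1209600 · (2.00939e-05 − 0.00921600) = 7.60244e-09.

S_4 ≈ 16.8092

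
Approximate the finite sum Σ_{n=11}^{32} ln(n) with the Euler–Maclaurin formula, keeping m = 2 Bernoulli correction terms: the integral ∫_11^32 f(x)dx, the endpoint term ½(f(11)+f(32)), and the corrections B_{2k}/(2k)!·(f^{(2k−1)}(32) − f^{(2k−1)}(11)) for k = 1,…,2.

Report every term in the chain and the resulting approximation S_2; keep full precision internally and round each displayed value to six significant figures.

S_2 ≈ 66.4535

Integral: ∫_11^32 ln(x) dx = 63.5267.
½[f(11) + f(32)] = ½[2.39790 + 3.46574] = 2.93182.
Integral + boundary = 66.4585.
Order-1 term: 1/12 · (0.0312500 − 0.0909091) = -0.00497159.
Running total after k=1: 66.4535.
Order-2 term: −1/720 · (6.10352e-05 − 0.00150263) = 2.00221e-06.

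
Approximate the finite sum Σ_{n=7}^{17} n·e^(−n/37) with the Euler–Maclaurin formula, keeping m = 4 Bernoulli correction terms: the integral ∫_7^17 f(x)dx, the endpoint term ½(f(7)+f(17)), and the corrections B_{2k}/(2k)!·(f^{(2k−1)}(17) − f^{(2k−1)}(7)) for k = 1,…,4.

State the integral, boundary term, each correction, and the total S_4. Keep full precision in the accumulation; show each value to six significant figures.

∫_7^17 x·e^(−x/37) dx evaluates to 85.3948.
½[f(7) + f(17)] = ½[5.79341 + 10.7376] = 8.26552.
So far: 93.6603.
Order-1 term: 1/12 · (0.341419 − 0.671051) = -0.0274694.
Partial sum through k=1: 93.6329.
Order-2 term: −1/720 · (0.00117215 − 0.00169928) = 7.32126e-07.
Partial sum through k=2: 93.6329.
Order-3 term: 1/30240 · (1.53024e-06 − 2.12446e-06) = -1.96499e-11.
Partial sum through k=3: 93.6329.
Order-4 term: −1/1209600 · (1.61014e-09 − 2.19697e-09) = 4.85149e-16.

S_4 ≈ 93.6329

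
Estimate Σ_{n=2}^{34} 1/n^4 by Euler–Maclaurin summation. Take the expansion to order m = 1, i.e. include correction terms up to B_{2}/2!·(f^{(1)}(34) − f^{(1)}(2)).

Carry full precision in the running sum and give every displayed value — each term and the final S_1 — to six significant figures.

S_1 ≈ 0.0833252

∫_2^34 1/x^4 dx evaluates to 0.0416582.
Boundary: ½(f(2) + f(34)) = ½(0.0625000 + 7.48315e-07) = 0.0312504.
So far: 0.0729086.
Correction k=1: B_{2}/2! · (f^{(1)}(34) − f^{(1)}(2)) = 1/12 · (-8.80370e-08 − (-0.125000)) = 0.0104167.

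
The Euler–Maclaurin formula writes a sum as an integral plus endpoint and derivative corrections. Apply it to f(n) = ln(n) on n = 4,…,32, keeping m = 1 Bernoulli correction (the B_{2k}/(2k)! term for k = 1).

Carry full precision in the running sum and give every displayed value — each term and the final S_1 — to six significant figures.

Integral: ∫_4^32 ln(x) dx = 77.3584.
Endpoint term: (f(4) + f(32))/2 = (1.38629 + 3.46574)/2 = 2.42602.
Integral + boundary = 79.7844.
k=1: B_{2}/(2)! × [f^{(1)}(32) − f^{(1)}(4)] = 1/12 × (0.0312500 − 0.250000) = -0.0182292.

S_1 ≈ 79.7662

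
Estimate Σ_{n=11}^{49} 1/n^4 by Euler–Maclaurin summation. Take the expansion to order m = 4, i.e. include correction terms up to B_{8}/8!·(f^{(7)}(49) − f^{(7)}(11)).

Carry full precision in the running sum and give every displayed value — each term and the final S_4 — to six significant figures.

Integral: ∫_11^49 1/x^4 dx = 0.000247605.
½[f(11) + f(49)] = ½[6.83013e-05 + 1.73467e-07] = 3.42374e-05.
Integral + boundary = 0.000281842.
Order-1 term: 1/12 · (-1.41605e-08 − (-2.48369e-05)) = 2.06856e-06.
Running total after k=1: 0.000283911.
Order-2 term: −1/720 · (-1.76933e-10 − (-6.15790e-06)) = -8.55239e-09.
Running total after k=2: 0.000283902.
Order-3 term: 1/30240 · (-4.12672e-12 − (-2.84994e-06)) = 9.42438e-11.
Running total after k=3: 0.000283902.
Order-4 term: −1/1209600 · (-1.54687e-13 − (-2.11979e-06)) = -1.75247e-12.

S_4 ≈ 0.000283902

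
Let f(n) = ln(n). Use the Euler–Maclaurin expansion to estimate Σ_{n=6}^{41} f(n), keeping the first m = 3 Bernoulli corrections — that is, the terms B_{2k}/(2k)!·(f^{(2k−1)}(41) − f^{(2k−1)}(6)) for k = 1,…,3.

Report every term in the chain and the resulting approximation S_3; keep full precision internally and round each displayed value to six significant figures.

S_3 ≈ 109.247

∫_6^41 ln(x) dx evaluates to 106.506.
Boundary: ½(f(6) + f(41)) = ½(1.79176 + 3.71357) = 2.75267.
So far: 109.259.
Correction k=1: B_{2}/2! · (f^{(1)}(41) − f^{(1)}(6)) = 1/12 · (0.0243902 − 0.166667) = -0.0118564.
Running total after k=1: 109.247.
Correction k=2: B_{4}/4! · (f^{(3)}(41) − f^{(3)}(6)) = −1/720 · (2.90187e-05 − 0.00925926) = 1.28198e-05.
Running total after k=2: 109.247.
Correction k=3: B_{6}/6! · (f^{(5)}(41) − f^{(5)}(6)) = 1/30240 · (2.07153e-07 − 0.00308642) = -1.02057e-07.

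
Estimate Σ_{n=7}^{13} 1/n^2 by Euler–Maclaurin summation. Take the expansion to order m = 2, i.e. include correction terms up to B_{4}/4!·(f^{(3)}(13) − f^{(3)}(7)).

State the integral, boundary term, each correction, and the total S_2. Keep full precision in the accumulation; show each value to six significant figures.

S_2 ≈ 0.0795049

∫_7^13 1/x^2 dx evaluates to 0.0659341.
Boundary: ½(f(7) + f(13)) = ½(0.0204082 + 0.00591716) = 0.0131627.
Running total after boundary: 0.0790967.
Order-1 term: 1/12 · (-0.000910332 − (-0.00583090)) = 0.000410048.
Running total after k=1: 0.0795068.
Order-2 term: −1/720 · (-6.46390e-05 − (-0.00142798)) = -1.89352e-06.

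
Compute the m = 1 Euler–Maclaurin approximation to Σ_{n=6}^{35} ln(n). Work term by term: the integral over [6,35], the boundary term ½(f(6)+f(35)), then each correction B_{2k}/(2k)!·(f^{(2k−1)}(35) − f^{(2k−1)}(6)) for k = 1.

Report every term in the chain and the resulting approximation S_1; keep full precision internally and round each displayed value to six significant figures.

∫_6^35 ln(x) dx evaluates to 84.6866.
Boundary: ½(f(6) + f(35)) = ½(1.79176 + 3.55535) = 2.67355.
So far: 87.3602.
Correction k=1: B_{2}/2! · (f^{(1)}(35) − f^{(1)}(6)) = 1/12 · (0.0285714 − 0.166667) = -0.0115079.

S_1 ≈ 87.3487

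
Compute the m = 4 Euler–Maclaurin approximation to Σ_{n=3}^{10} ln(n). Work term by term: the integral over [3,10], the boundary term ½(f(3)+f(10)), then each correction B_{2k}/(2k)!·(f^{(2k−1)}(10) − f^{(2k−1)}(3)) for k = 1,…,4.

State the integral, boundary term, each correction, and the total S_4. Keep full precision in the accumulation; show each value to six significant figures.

∫_3^10 ln(x) dx evaluates to 12.7300.
Boundary: ½(f(3) + f(10)) = ½(1.09861 + 2.30259) = 1.70060.
So far: 14.4306.
k=1: B_{2}/(2)! × [f^{(1)}(10) − f^{(1)}(3)] = 1/12 × (0.100000 − 0.333333) = -0.0194444.
After k=1: 14.4112.
k=2: B_{4}/(4)! × [f^{(3)}(10) − f^{(3)}(3)] = −1/720 × (0.00200000 − 0.0740741) = 0.000100103.
After k=2: 14.4113.
k=3: B_{6}/(6)! × [f^{(5)}(10) − f^{(5)}(3)] = 1/30240 × (0.000240000 − 0.0987654) = -3.25812e-06.
After k=3: 14.4113.
k=4: B_{8}/(8)! × [f^{(7)}(10) − f^{(7)}(3)] = −1/1209600 × (7.20000e-05 − 0.329218) = 2.72112e-07.

S_4 ≈ 14.4113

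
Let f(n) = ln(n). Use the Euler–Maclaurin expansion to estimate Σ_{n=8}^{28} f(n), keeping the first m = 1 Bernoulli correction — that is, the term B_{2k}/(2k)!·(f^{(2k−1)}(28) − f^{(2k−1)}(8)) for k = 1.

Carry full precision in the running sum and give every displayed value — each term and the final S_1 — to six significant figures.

S_1 ≈ 59.3646

∫_8^28 ln(x) dx evaluates to 56.6662.
Boundary: ½(f(8) + f(28)) = ½(2.07944 + 3.33220) = 2.70582.
Running total after boundary: 59.3720.
k=1: B_{2}/(2)! × [f^{(1)}(28) − f^{(1)}(8)] = 1/12 × (0.0357143 − 0.125000) = -0.00744048.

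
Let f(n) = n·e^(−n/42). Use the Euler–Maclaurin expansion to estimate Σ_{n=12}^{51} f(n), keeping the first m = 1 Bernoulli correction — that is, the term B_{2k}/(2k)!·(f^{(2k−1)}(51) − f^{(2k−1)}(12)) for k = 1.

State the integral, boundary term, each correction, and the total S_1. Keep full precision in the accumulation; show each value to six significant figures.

S_1 ≈ 556.603

∫_12^51 x·e^(−x/42) dx evaluates to 544.573.
Endpoint term: (f(12) + f(51))/2 = (9.01773 + 15.1430)/2 = 12.0804.
Integral + boundary = 556.653.
Order-1 term: 1/12 · (-0.0636261 − 0.536769) = -0.0500330.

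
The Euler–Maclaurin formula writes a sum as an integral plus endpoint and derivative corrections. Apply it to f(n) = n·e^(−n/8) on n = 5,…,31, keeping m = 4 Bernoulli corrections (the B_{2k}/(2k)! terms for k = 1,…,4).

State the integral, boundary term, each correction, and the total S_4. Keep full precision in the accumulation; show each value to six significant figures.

S_4 ≈ 50.8300

∫_5^31 x·e^(−x/8) dx evaluates to 49.1918.
½[f(5) + f(31)] = ½[2.67631 + 0.643384] = 1.65985.
Running total after boundary: 50.8517.
k=1: B_{2}/(2)! × [f^{(1)}(31) − f^{(1)}(5)] = 1/12 × (-0.0596687 − 0.200723) = -0.0216993.
Partial sum through k=1: 50.8300.
k=2: B_{4}/(4)! × [f^{(3)}(31) − f^{(3)}(5)] = −1/720 × (-0.000283751 − 0.0198632) = 2.79819e-05.
Partial sum through k=2: 50.8300.
k=3: B_{6}/(6)! × [f^{(5)}(31) − f^{(5)}(5)] = 1/30240 × (5.70035e-06 − 0.000571721) = -1.87176e-08.
Partial sum through k=3: 50.8300.
k=4: B_{8}/(8)! × [f^{(7)}(31) − f^{(7)}(5)] = −1/1209600 × (2.47411e-07 − 1.30169e-05) = 1.05568e-11.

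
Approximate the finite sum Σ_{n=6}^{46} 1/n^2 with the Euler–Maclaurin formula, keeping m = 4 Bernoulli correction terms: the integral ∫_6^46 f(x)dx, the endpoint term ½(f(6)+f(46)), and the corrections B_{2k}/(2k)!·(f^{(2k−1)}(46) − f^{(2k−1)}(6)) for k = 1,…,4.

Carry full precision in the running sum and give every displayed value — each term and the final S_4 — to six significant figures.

∫_6^46 1/x^2 dx evaluates to 0.144928.
Endpoint term: (f(6) + f(46))/2 = (0.0277778 + 0.000472590)/2 = 0.0141252.
Integral + boundary = 0.159053.
Order-1 term: 1/12 · (-2.05474e-05 − (-0.00925926)) = 0.000769893.
After k=1: 0.159823.
Order-2 term: −1/720 · (-1.16526e-07 − (-0.00308642)) = -4.28653e-06.
After k=2: 0.159818.
Order-3 term: 1/30240 · (-1.65207e-09 − (-0.00257202)) = 8.50534e-08.
After k=3: 0.159818.
Order-4 term: −1/1209600 · (-4.37220e-11 − (-0.00400091)) = -3.30763e-09.

S_4 ≈ 0.159818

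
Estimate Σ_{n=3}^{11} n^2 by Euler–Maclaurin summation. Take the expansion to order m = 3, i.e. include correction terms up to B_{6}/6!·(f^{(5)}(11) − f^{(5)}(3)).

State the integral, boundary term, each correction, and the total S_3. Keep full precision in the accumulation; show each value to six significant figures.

The integral term ∫_3^11 x^2 dx = 434.667.
Endpoint term: (f(3) + f(11))/2 = (9.00000 + 121.000)/2 = 65.0000.
Integral + boundary = 499.667.
Order-1 term: 1/12 · (22.0000 − 6.00000) = 1.33333.
After k=1: 501.000.
Order-2 term: −1/720 · (0.00000 − 0.00000) = 0.00000.
After k=2: 501.000.
Order-3 term: 1/30240 · (0.00000 − 0.00000) = 0.00000.

S_3 ≈ 501.000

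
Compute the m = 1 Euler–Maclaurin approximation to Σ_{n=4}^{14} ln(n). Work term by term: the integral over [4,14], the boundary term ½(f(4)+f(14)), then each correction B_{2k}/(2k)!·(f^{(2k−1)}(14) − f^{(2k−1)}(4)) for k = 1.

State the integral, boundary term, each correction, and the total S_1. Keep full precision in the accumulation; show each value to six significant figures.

The integral term ∫_4^14 ln(x) dx = 21.4016.
Endpoint term: (f(4) + f(14))/2 = (1.38629 + 2.63906)/2 = 2.01268.
Running total after boundary: 23.4143.
Correction k=1: B_{2}/2! · (f^{(1)}(14) − f^{(1)}(4)) = 1/12 · (0.0714286 − 0.250000) = -0.0148810.

S_1 ≈ 23.3994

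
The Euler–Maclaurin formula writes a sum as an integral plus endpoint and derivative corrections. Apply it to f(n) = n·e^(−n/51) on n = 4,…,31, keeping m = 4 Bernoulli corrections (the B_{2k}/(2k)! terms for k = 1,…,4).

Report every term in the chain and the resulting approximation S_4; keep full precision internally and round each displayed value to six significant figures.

The integral term ∫_4^31 x·e^(−x/51) dx = 316.207.
Boundary: ½(f(4) + f(31)) = ½(3.69826 + 16.8802) = 10.2893.
Integral + boundary = 326.496.
Order-1 term: 1/12 · (0.213539 − 0.852051) = -0.0532093.
After k=1: 326.443.
Order-2 term: −1/720 · (0.000500802 − 0.00103852) = 7.46825e-07.
After k=2: 326.443.
Order-3 term: 1/30240 · (3.53520e-07 − 6.72606e-07) = -1.05518e-11.
After k=3: 326.443.
Order-4 term: −1/1209600 · (1.97808e-10 − 3.63681e-10) = 1.37131e-16.

S_4 ≈ 326.443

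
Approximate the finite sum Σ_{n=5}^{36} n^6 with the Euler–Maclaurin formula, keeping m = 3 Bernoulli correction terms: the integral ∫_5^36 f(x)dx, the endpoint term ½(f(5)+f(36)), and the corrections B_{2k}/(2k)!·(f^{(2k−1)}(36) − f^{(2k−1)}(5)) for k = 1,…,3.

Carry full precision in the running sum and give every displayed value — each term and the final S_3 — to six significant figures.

∫_5^36 x^6 dx evaluates to 1.11949e+10.
Boundary: ½(f(5) + f(36)) = ½(15625.0 + 2.17678e+09) = 1.08840e+09.
So far: 1.22833e+10.
k=1: B_{2}/(2)! × [f^{(1)}(36) − f^{(1)}(5)] = 1/12 × (3.62797e+08 − 18750.0) = 3.02315e+07.
Partial sum through k=1: 1.23135e+10.
k=2: B_{4}/(4)! × [f^{(3)}(36) − f^{(3)}(5)] = −1/720 × (5.59872e+06 − 15000.0) = -7755.17.
Partial sum through k=2: 1.23135e+10.
k=3: B_{6}/(6)! × [f^{(5)}(36) − f^{(5)}(5)] = 1/30240 × (25920.0 − 3600.00) = 0.738095.

S_3 ≈ 1.23135e+10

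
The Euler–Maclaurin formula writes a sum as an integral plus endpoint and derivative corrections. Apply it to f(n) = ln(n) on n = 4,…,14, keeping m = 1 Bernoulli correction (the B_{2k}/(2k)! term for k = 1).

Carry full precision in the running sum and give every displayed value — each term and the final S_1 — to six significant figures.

S_1 ≈ 23.3994

∫_4^14 ln(x) dx evaluates to 21.4016.
Endpoint term: (f(4) + f(14))/2 = (1.38629 + 2.63906)/2 = 2.01268.
Integral + boundary = 23.4143.
k=1: B_{2}/(2)! × [f^{(1)}(14) − f^{(1)}(4)] = 1/12 × (0.0714286 − 0.250000) = -0.0148810.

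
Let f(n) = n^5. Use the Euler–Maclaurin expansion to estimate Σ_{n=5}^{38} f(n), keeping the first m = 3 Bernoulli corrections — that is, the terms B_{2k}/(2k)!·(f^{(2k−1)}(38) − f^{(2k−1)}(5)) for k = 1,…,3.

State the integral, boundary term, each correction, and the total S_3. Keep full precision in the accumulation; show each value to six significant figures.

S_3 ≈ 5.42308e+08

∫_5^38 x^5 dx evaluates to 5.01820e+08.
Boundary: ½(f(5) + f(38)) = ½(3125.00 + 7.92352e+07) = 3.96191e+07.
Integral + boundary = 5.41439e+08.
k=1: B_{2}/(2)! × [f^{(1)}(38) − f^{(1)}(5)] = 1/12 × (1.04257e+07 − 3125.00) = 868546.
Partial sum through k=1: 5.42308e+08.
k=2: B_{4}/(4)! × [f^{(3)}(38) − f^{(3)}(5)] = −1/720 × (86640.0 − 1500.00) = -118.250.
Partial sum through k=2: 5.42308e+08.
k=3: B_{6}/(6)! × [f^{(5)}(38) − f^{(5)}(5)] = 1/30240 × (120.000 − 120.000) = 0.00000.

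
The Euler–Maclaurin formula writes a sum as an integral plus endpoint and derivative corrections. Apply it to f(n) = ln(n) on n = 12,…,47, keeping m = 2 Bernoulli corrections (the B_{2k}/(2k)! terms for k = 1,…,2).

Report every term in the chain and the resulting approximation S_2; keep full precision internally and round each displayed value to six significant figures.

Integral: ∫_12^47 ln(x) dx = 116.138.
Endpoint term: (f(12) + f(47))/2 = (2.48491 + 3.85015)/2 = 3.16753.
So far: 119.306.
Order-1 term: 1/12 · (0.0212766 − 0.0833333) = -0.00517139.
Running total after k=1: 119.300.
Order-2 term: −1/720 · (1.92636e-05 − 0.00115741) = 1.58076e-06.

S_2 ≈ 119.300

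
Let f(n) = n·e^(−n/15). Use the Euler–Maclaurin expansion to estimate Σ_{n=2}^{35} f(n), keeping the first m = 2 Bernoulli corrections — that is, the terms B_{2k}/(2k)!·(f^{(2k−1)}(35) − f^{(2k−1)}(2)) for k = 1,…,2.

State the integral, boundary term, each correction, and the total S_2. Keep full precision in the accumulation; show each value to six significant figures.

∫_2^35 x·e^(−x/15) dx evaluates to 150.440.
Boundary: ½(f(2) + f(35)) = ½(1.75035 + 3.39402) = 2.57218.
Integral + boundary = 153.012.
Order-1 term: 1/12 · (-0.129296 − 0.758484) = -0.0739816.
Running total after k=1: 152.938.
Order-2 term: −1/720 · (0.000287324 − 0.0111504) = 1.50875e-05.

S_2 ≈ 152.938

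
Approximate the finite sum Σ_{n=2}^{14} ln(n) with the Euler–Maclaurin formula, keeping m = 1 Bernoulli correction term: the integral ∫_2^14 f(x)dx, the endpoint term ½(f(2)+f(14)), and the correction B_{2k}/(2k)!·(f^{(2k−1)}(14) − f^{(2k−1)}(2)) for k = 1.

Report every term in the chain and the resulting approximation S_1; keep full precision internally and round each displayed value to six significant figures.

∫_2^14 ln(x) dx evaluates to 23.5605.
Boundary: ½(f(2) + f(14)) = ½(0.693147 + 2.63906) = 1.66610.
So far: 25.2266.
Correction k=1: B_{2}/2! · (f^{(1)}(14) − f^{(1)}(2)) = 1/12 · (0.0714286 − 0.500000) = -0.0357143.

S_1 ≈ 25.1909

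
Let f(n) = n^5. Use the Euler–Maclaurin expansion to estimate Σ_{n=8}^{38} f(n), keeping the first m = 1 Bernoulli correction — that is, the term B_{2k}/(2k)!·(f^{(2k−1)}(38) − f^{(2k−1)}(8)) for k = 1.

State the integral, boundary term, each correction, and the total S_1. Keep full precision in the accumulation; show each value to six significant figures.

∫_8^38 x^5 dx evaluates to 5.01779e+08.
½[f(8) + f(38)] = ½[32768.0 + 7.92352e+07] = 3.96340e+07.
Integral + boundary = 5.41413e+08.
Correction k=1: B_{2}/2! · (f^{(1)}(38) − f^{(1)}(8)) = 1/12 · (1.04257e+07 − 20480.0) = 867100.

S_1 ≈ 5.42280e+08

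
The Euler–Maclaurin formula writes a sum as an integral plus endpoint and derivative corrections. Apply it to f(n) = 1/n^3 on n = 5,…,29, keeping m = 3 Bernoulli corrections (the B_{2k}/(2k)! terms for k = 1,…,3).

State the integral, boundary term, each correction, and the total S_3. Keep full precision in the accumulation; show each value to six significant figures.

The integral term ∫_5^29 1/x^3 dx = 0.0194055.
Endpoint term: (f(5) + f(29))/2 = (0.00800000 + 4.10021e-05)/2 = 0.00402050.
So far: 0.0234260.
k=1: B_{2}/(2)! × [f^{(1)}(29) − f^{(1)}(5)] = 1/12 × (-4.24160e-06 − (-0.00480000)) = 0.000399647.
Running total after k=1: 0.0238256.
k=2: B_{4}/(4)! × [f^{(3)}(29) − f^{(3)}(5)] = −1/720 × (-1.00870e-07 − (-0.00384000)) = -5.33319e-06.
Running total after k=2: 0.0238203.
k=3: B_{6}/(6)! × [f^{(5)}(29) − f^{(5)}(5)] = 1/30240 × (-5.03752e-09 − (-0.00645120)) = 2.13333e-07.

S_3 ≈ 0.0238205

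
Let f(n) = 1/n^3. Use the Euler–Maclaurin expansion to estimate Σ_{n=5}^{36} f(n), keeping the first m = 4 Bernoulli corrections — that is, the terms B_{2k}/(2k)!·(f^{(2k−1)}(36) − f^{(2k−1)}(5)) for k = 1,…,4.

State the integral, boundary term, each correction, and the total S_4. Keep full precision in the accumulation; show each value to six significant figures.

∫_5^36 1/x^3 dx evaluates to 0.0196142.
Endpoint term: (f(5) + f(36))/2 = (0.00800000 + 2.14335e-05)/2 = 0.00401072.
So far: 0.0236249.
Order-1 term: 1/12 · (-1.78612e-06 − (-0.00480000)) = 0.000399851.
After k=1: 0.0240248.
Order-2 term: −1/720 · (-2.75636e-08 − (-0.00384000)) = -5.33330e-06.
After k=2: 0.0240194.
Order-3 term: 1/30240 · (-8.93265e-10 − (-0.00645120)) = 2.13333e-07.
After k=3: 0.0240196.
Order-4 term: −1/1209600 · (-4.96259e-11 − (-0.0185795)) = -1.53600e-08.

S_4 ≈ 0.0240196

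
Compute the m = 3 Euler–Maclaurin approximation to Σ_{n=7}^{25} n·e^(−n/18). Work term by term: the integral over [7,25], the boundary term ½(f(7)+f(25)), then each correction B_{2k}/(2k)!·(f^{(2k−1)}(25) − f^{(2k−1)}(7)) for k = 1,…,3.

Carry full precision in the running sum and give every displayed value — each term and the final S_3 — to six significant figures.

∫_7^25 x·e^(−x/18) dx evaluates to 112.016.
Endpoint term: (f(7) + f(25))/2 = (4.74467 + 6.23381)/2 = 5.48924.
So far: 117.505.
Order-1 term: 1/12 · (-0.0969703 − 0.414217) = -0.0425989.
After k=1: 117.462.
Order-2 term: −1/720 · (0.00123992 − 0.00546246) = 5.86463e-06.
After k=2: 117.462.
Order-3 term: 1/30240 · (8.57757e-06 − 2.97730e-05) = -7.00909e-10.

S_3 ≈ 117.462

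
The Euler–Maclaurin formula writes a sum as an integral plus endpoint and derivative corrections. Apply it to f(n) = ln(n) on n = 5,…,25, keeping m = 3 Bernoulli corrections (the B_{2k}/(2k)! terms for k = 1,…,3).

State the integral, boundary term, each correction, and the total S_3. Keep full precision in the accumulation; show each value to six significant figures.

Integral: ∫_5^25 ln(x) dx = 52.4247.
Boundary: ½(f(5) + f(25)) = ½(1.60944 + 3.21888) = 2.41416.
So far: 54.8389.
Correction k=1: B_{2}/2! · (f^{(1)}(25) − f^{(1)}(5)) = 1/12 · (0.0400000 − 0.200000) = -0.0133333.
Partial sum through k=1: 54.8255.
Correction k=2: B_{4}/4! · (f^{(3)}(25) − f^{(3)}(5)) = −1/720 · (0.000128000 − 0.0160000) = 2.20444e-05.
Partial sum through k=2: 54.8256.
Correction k=3: B_{6}/6! · (f^{(5)}(25) − f^{(5)}(5)) = 1/30240 · (2.45760e-06 − 0.00768000) = -2.53887e-07.

S_3 ≈ 54.8256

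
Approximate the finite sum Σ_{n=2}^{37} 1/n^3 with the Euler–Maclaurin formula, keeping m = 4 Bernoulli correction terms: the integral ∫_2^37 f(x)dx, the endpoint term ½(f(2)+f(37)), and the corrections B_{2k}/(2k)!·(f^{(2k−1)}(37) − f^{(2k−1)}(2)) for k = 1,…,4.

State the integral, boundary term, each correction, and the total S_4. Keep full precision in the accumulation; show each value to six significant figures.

S_4 ≈ 0.201646

∫_2^37 1/x^3 dx evaluates to 0.124635.
Boundary: ½(f(2) + f(37)) = ½(0.125000 + 1.97422e-05) = 0.0625099.
Integral + boundary = 0.187145.
k=1: B_{2}/(2)! × [f^{(1)}(37) − f^{(1)}(2)] = 1/12 × (-1.60072e-06 − (-0.187500)) = 0.0156249.
Running total after k=1: 0.202770.
k=2: B_{4}/(4)! × [f^{(3)}(37) − f^{(3)}(2)] = −1/720 × (-2.33852e-08 − (-0.937500)) = -0.00130208.
Running total after k=2: 0.201467.
k=3: B_{6}/(6)! × [f^{(5)}(37) − f^{(5)}(2)] = 1/30240 × (-7.17442e-10 − (-9.84375)) = 0.000325521.
Running total after k=3: 0.201793.
k=4: B_{8}/(8)! × [f^{(7)}(37) − f^{(7)}(2)] = −1/1209600 × (-3.77325e-11 − (-177.188)) = -0.000146484.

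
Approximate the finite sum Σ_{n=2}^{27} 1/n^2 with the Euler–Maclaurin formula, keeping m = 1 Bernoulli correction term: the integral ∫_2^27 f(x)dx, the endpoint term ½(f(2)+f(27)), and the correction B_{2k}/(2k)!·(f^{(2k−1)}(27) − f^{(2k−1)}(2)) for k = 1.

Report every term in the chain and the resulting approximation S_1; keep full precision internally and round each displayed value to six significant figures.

S_1 ≈ 0.609474

Integral: ∫_2^27 1/x^2 dx = 0.462963.
Endpoint term: (f(2) + f(27))/2 = (0.250000 + 0.00137174)/2 = 0.125686.
So far: 0.588649.
Correction k=1: B_{2}/2! · (f^{(1)}(27) − f^{(1)}(2)) = 1/12 · (-0.000101611 − (-0.250000)) = 0.0208249.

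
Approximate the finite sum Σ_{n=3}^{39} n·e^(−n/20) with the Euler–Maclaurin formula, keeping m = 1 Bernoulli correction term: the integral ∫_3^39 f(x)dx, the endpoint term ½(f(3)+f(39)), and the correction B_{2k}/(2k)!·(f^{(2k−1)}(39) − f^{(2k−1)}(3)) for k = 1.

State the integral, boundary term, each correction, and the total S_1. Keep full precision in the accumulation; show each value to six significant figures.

S_1 ≈ 232.035

The integral term ∫_3^39 x·e^(−x/20) dx = 228.042.
Endpoint term: (f(3) + f(39))/2 = (2.58212 + 5.54869)/2 = 4.06541.
Running total after boundary: 232.108.
Order-1 term: 1/12 · (-0.135160 − 0.731602) = -0.0722302.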